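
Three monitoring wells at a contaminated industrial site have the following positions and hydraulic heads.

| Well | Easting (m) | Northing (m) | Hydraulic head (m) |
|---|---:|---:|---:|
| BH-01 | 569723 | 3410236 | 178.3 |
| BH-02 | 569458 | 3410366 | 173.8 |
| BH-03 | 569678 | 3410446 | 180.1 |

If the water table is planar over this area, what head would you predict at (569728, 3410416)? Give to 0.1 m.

180.9 m

Taking BH-01 as reference: BH-02−BH-01 = (-265, 130, -4.5); BH-03−BH-01 = (-45, 210, +1.8).
Determinant of the coordinate differences = (-265)·210 − (-45)·130 = -49800.
∂h/∂x = [(-4.5)·210 − (+1.8)·130] / -49800 = +0.02367
∂h/∂y = [(-265)·(+1.8) − (-45)·(-4.5)] / -49800 = +0.01364
h(569728, 3410416) = 178.3 + (+0.02367)·(5) + (+0.01364)·(180) = 178.3 +0.118 +2.456 = 180.874 m.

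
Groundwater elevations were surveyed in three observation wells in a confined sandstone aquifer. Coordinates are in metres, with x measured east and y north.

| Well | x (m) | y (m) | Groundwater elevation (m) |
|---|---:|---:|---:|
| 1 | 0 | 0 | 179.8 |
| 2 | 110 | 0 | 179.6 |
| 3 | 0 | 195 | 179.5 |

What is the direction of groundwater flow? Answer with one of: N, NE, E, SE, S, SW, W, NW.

NE

∂h/∂x = (179.6 − 179.8) / (110 − 0) = -0.001818
∂h/∂y = (179.5 − 179.8) / (195 − 0) = -0.001538
Flow = −∇h = (+0.001818 east, +0.001538 north), which points northeast.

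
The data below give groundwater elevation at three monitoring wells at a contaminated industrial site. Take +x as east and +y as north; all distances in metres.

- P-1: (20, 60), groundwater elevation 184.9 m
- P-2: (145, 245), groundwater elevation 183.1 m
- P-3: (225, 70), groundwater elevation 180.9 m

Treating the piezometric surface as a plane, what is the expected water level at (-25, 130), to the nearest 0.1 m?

With h = a·x + b·y + c and P-1 as origin, the differences give:
  125·a + 185·b = -1.8
  205·a + 10·b = -4.0
Eliminate b (×10 and ×185, subtract): -36675·a = 722.00 → a = ∂h/∂x = -0.01969
Back-substitute: b = ∂h/∂y = +0.003572.
h(-25, 130) = 184.9 + (-0.01969)·(-45) + (+0.003572)·(70) = 184.9 +0.886 +0.250 = 186.036 m.

186.0 m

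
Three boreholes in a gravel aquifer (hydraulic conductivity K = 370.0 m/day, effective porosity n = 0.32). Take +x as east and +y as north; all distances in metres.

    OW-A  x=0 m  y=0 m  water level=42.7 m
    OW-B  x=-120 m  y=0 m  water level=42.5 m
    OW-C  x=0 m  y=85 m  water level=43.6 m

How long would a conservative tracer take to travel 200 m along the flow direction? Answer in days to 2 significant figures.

∂h/∂x = (42.5 − 42.7) / (-120 − 0) = +0.001667
∂h/∂y = (43.6 − 42.7) / (85 − 0) = +0.01059
|∇h| = √(0.001667² + 0.01059²) = 0.01072
Seepage velocity v = K·i/n = 370.0 × 0.01072 / 0.32 = 12.39 m/day.
t = 200 / 12.39 = 16.14 days.

16 days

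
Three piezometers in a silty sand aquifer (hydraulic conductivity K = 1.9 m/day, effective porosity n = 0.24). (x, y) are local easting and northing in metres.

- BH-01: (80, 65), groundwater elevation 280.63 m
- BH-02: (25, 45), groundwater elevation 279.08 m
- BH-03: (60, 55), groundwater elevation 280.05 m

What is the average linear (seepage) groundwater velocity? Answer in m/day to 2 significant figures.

0.21 m/day

Three-point gradient (reference BH-01): Δ to BH-02 = (-55, -20, -1.55), Δ to BH-03 = (-20, -10, -0.58).
∂h/∂x = +0.02600, ∂h/∂y = +0.006000 (det = 150).
|∇h| = √(0.02600² + 0.006000²) = 0.02668
Seepage velocity v = K·i/n = 1.9 × 0.02668 / 0.24 = 0.2112 m/day.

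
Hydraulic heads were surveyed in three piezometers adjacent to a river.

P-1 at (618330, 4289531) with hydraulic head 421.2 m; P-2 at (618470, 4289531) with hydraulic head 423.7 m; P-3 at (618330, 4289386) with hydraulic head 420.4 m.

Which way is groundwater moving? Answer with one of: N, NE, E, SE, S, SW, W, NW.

W

∂h/∂x = (423.7 − 421.2) / (618470 − 618330) = +0.01786
∂h/∂y = (420.4 − 421.2) / (4289386 − 4289531) = +0.005517
Flow = −∇h = (-0.01786 east, -0.005517 north), which points west.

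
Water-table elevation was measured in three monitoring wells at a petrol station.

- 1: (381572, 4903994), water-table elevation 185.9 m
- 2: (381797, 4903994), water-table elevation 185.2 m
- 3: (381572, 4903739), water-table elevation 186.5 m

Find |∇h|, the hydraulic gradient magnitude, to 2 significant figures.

0.0039

∂h/∂x = (185.2 − 185.9) / (381797 − 381572) = -0.003111
∂h/∂y = (186.5 − 185.9) / (4903739 − 4903994) = -0.002353
|∇h| = √(-0.003111² + -0.002353²) = 0.003901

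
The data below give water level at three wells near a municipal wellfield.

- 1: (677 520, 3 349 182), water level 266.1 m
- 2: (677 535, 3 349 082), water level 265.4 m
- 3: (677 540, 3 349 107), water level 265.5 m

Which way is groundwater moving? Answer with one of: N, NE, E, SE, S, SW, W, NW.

SE

With h = a·x + b·y + c and 1 as origin, the differences give:
  15·a + (-100)·b = -0.7
  20·a + (-75)·b = -0.6
Eliminate b (×(-75) and ×(-100), subtract): 875·a = -7.50 → a = ∂h/∂x = -0.008571
Back-substitute: b = ∂h/∂y = +0.005714.
Flow = −∇h = (+0.008571 east, -0.005714 north), which points southeast.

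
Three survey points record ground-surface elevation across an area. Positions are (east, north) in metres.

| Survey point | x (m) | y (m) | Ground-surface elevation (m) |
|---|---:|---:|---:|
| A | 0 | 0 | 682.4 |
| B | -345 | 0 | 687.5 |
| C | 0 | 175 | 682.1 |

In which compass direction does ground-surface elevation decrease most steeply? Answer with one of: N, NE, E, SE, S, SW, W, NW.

∂z/∂x = (687.5 − 682.4) / (-345 − 0) = -0.01478
∂z/∂y = (682.1 − 682.4) / (175 − 0) = -0.001714
Steepest decrease is along −∇f = (+0.01478 E, +0.001714 N) → east.

E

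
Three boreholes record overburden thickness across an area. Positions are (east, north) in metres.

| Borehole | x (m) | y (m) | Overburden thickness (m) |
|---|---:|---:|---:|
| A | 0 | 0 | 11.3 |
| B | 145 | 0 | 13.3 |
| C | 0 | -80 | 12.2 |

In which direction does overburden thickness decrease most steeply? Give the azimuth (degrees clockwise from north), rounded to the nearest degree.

∂d/∂x = (13.3 − 11.3) / (145 − 0) = +0.01379
∂d/∂y = (12.2 − 11.3) / (-80 − 0) = -0.01125
Steepest decrease is along −∇f: components (-0.01379 E, +0.01125 N).
Azimuth = atan2(-0.01379, +0.01125) = 309.2° ≈ 309°.

309°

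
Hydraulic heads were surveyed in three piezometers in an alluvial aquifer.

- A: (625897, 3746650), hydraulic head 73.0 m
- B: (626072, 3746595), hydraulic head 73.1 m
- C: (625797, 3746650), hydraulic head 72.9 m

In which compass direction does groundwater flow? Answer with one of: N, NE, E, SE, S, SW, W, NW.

SW

With h = a·x + b·y + c and A as origin, the differences give:
  175·a + (-55)·b = +0.1
  (-100)·a + 0·b = -0.1
Eliminate b (×0 and ×(-55), subtract): -5500·a = -5.50 → a = ∂h/∂x = +0.0010000
Back-substitute: b = ∂h/∂y = +0.001364.
Flow = −∇h = (-0.0010000 east, -0.001364 north), which points southwest.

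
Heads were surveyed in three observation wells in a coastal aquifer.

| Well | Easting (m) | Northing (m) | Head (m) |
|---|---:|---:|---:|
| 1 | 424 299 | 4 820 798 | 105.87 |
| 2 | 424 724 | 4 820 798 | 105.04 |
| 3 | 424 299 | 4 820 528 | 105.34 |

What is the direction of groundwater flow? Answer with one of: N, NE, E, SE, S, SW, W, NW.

∂h/∂x = (105.04 − 105.87) / (424724 − 424299) = -0.001953
∂h/∂y = (105.34 − 105.87) / (4820528 − 4820798) = +0.001963
Flow = −∇h = (+0.001953 east, -0.001963 north), which points southeast.

SE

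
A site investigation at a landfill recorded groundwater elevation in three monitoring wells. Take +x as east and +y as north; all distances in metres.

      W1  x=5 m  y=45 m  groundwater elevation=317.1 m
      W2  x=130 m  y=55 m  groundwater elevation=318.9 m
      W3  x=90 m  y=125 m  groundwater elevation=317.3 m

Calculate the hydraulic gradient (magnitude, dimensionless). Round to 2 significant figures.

0.021

With h = a·x + b·y + c and W1 as origin, the differences give:
  125·a + 10·b = +1.8
  85·a + 80·b = +0.2
Eliminate b (×80 and ×10, subtract): 9150·a = 142.00 → a = ∂h/∂x = +0.01552
Back-substitute: b = ∂h/∂y = -0.01399.
|∇h| = √(0.01552² + -0.01399²) = 0.02089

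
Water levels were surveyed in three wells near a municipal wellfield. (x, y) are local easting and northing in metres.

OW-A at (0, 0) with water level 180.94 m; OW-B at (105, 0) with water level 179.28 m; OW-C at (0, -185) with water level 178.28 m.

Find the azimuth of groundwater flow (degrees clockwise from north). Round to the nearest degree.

132°

∂h/∂x = (179.28 − 180.94) / (105 − 0) = -0.01581
∂h/∂y = (178.28 − 180.94) / (-185 − 0) = +0.01438
Flow direction (−∇h) has components (+0.01581 E, -0.01438 N).
Azimuth = atan2(E, N) = atan2(+0.01581, -0.01438) = 132.3° ≈ 132°.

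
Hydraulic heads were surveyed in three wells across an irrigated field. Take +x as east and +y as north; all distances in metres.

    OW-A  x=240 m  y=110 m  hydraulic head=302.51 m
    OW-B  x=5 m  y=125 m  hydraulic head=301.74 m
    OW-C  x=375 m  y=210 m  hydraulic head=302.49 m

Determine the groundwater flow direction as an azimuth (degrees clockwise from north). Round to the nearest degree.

Three-point gradient (reference OW-A): Δ to OW-B = (-235, 15, -0.77), Δ to OW-C = (135, 100, -0.02).
∂h/∂x = +0.003005, ∂h/∂y = -0.004257 (det = -25525).
Flow direction (−∇h) has components (-0.003005 E, +0.004257 N).
Azimuth = atan2(E, N) = atan2(-0.003005, +0.004257) = 324.8° ≈ 325°.

325°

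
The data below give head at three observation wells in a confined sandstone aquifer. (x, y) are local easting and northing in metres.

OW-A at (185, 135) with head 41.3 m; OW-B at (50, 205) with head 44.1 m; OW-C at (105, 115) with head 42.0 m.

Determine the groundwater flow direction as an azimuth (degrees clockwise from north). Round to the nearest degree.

With h = a·x + b·y + c and OW-A as origin, the differences give:
  (-135)·a + 70·b = +2.8
  (-80)·a + (-20)·b = +0.7
Eliminate b (×(-20) and ×70, subtract): 8300·a = -105.00 → a = ∂h/∂x = -0.01265
Back-substitute: b = ∂h/∂y = +0.01560.
Flow direction (−∇h) has components (+0.01265 E, -0.01560 N).
Azimuth = atan2(E, N) = atan2(+0.01265, -0.01560) = 141.0° ≈ 141°.

141°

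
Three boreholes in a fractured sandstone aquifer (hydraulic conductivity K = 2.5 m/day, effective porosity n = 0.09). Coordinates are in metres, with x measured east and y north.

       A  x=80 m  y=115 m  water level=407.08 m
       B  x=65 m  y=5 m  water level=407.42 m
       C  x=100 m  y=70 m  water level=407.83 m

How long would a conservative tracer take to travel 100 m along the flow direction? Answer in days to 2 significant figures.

With h = a·x + b·y + c and A as origin, the differences give:
  (-15)·a + (-110)·b = +0.34
  20·a + (-45)·b = +0.75
Eliminate b (×(-45) and ×(-110), subtract): 2875·a = 67.200 → a = ∂h/∂x = +0.02337
Back-substitute: b = ∂h/∂y = -0.006278.
|∇h| = √(0.02337² + -0.006278²) = 0.0242
Seepage velocity v = K·i/n = 2.5 × 0.0242 / 0.09 = 0.6722 m/day.
t = 100 / 0.6722 = 148.8 days.

150 days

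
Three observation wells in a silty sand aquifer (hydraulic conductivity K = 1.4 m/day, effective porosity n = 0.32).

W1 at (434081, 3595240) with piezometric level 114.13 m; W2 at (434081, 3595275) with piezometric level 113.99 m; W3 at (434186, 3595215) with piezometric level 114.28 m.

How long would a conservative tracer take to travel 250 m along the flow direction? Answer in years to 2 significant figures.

39 years

With h = a·x + b·y + c and W1 as origin, the differences give:
  0·a + 35·b = -0.14
  105·a + (-25)·b = +0.15
Eliminate b (×(-25) and ×35, subtract): -3675·a = -1.750 → a = ∂h/∂x = +0.0004762
Back-substitute: b = ∂h/∂y = -0.004000.
|∇h| = √(0.0004762² + -0.004000²) = 0.004028
Seepage velocity v = K·i/n = 1.4 × 0.004028 / 0.32 = 0.01762 m/day.
t = 250 / 0.01762 = 1.419e+04 days = 38.9 years.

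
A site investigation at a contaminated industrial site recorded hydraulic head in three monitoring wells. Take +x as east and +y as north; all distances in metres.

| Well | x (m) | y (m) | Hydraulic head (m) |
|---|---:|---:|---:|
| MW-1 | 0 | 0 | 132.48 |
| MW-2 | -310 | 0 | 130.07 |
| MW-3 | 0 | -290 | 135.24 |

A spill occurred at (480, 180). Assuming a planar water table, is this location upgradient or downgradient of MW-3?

∂h/∂x = (130.07 − 132.48) / (-310 − 0) = +0.007774
∂h/∂y = (135.24 − 132.48) / (-290 − 0) = -0.009517
Head at (480, 180) = 132.48 + (+0.007774)·(480) + (-0.009517)·(180) = 134.50 m.
That is lower than the 135.24 m at MW-3, so the point is downgradient.

downgradient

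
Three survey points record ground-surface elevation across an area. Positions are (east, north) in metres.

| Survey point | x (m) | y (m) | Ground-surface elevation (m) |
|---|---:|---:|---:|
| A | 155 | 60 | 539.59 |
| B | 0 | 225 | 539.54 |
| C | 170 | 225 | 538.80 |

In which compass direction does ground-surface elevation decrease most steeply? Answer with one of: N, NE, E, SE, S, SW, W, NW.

NE

Differences from A: to B (Δx, Δy, Δh) = (-155, 165, -0.05); to C = (15, 165, -0.79).
Determinant of the coordinate differences = (-155)·165 − 15·165 = -28050.
∂z/∂x = [(-0.05)·165 − (-0.79)·165] / -28050 = -0.004353
∂z/∂y = [(-155)·(-0.79) − 15·(-0.05)] / -28050 = -0.004392
Steepest decrease is along −∇f = (+0.004353 E, +0.004392 N) → northeast.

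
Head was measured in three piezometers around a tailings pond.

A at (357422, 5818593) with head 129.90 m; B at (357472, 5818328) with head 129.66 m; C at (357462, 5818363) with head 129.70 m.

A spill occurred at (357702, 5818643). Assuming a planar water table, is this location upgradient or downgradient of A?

downgradient

Taking A as reference: B−A = (50, -265, -0.24); C−A = (40, -230, -0.20).
Solve a·Δx + b·Δy = Δh: det = 50·(-230) − 40·(-265) = -900.
∂h/∂x = [(-0.24)·(-230) − (-0.20)·(-265)] / -900 = -0.002444
∂h/∂y = [50·(-0.20) − 40·(-0.24)] / -900 = +0.0004444
Head at (357702, 5818643) = 129.90 + (-0.002444)·(280) + (+0.0004444)·(50) = 129.24 m.
That is lower than the 129.90 m at A, so the point is downgradient.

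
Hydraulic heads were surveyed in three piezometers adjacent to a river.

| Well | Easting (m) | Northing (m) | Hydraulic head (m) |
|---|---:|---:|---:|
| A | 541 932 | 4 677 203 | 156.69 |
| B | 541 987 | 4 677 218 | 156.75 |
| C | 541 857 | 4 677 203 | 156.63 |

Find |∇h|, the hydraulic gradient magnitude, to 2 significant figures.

0.0013

Differences from A: to B (Δx, Δy, Δh) = (55, 15, +0.06); to C = (-75, 0, -0.06).
Determinant of the coordinate differences = 55·0 − (-75)·15 = 1125.
∂h/∂x = [(+0.06)·0 − (-0.06)·15] / 1125 = +0.0008000
∂h/∂y = [55·(-0.06) − (-75)·(+0.06)] / 1125 = +0.001067
|∇h| = √(0.0008000² + 0.001067²) = 0.001334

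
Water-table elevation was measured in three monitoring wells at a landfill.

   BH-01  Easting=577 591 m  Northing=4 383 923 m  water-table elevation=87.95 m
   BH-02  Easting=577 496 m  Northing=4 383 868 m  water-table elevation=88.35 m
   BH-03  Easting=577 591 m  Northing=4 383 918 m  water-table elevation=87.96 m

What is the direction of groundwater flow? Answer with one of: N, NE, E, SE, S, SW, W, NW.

Differences from BH-01: to BH-02 (Δx, Δy, Δh) = (-95, -55, +0.40); to BH-03 = (0, -5, +0.01).
Solve a·Δx + b·Δy = Δh: det = (-95)·(-5) − 0·(-55) = 475.
∂h/∂x = [(+0.40)·(-5) − (+0.01)·(-55)] / 475 = -0.003053
∂h/∂y = [(-95)·(+0.01) − 0·(+0.40)] / 475 = -0.002000
Flow = −∇h = (+0.003053 east, +0.002000 north), which points northeast.

NE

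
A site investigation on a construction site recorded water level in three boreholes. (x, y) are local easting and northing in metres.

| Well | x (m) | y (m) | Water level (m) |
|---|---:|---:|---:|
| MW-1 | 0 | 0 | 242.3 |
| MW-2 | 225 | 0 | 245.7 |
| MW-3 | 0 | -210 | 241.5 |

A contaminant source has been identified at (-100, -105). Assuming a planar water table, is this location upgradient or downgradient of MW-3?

downgradient

∂h/∂x = (245.7 − 242.3) / (225 − 0) = +0.01511
∂h/∂y = (241.5 − 242.3) / (-210 − 0) = +0.003810
Head at (-100, -105) = 242.3 + (+0.01511)·(-100) + (+0.003810)·(-105) = 240.39 m.
That is lower than the 241.5 m at MW-3, so the point is downgradient.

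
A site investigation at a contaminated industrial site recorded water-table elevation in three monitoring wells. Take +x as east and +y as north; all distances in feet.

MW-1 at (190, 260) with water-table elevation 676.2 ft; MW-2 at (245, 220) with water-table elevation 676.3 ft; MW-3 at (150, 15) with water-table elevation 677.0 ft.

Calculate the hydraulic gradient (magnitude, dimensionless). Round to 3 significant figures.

Taking MW-1 as reference: MW-2−MW-1 = (55, -40, +0.1); MW-3−MW-1 = (-40, -245, +0.8).
Solve a·Δx + b·Δy = Δh: det = 55·(-245) − (-40)·(-40) = -15075.
∂h/∂x = [(+0.1)·(-245) − (+0.8)·(-40)] / -15075 = -0.0004975
∂h/∂y = [55·(+0.8) − (-40)·(+0.1)] / -15075 = -0.003184
|∇h| = √(-0.0004975² + -0.003184²) = 0.003223

0.00322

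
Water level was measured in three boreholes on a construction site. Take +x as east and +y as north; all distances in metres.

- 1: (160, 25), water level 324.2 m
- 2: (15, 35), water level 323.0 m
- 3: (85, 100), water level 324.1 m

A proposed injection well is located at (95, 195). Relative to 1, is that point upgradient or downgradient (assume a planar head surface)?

With h = a·x + b·y + c and 1 as origin, the differences give:
  (-145)·a + 10·b = -1.2
  (-75)·a + 75·b = -0.1
Eliminate b (×75 and ×10, subtract): -10125·a = -89.00 → a = ∂h/∂x = +0.008790
Back-substitute: b = ∂h/∂y = +0.007457.
Head at (95, 195) = 324.2 + (+0.008790)·(-65) + (+0.007457)·(170) = 324.90 m.
That is higher than the 324.2 m at 1, so the point is upgradient.

upgradient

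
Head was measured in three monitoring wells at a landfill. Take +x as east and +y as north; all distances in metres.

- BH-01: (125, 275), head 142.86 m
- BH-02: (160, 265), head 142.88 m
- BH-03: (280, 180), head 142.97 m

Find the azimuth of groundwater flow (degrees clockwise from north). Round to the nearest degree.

Differences from BH-01: to BH-02 (Δx, Δy, Δh) = (35, -10, +0.02); to BH-03 = (155, -95, +0.11).
Determinant of the coordinate differences = 35·(-95) − 155·(-10) = -1775.
∂h/∂x = [(+0.02)·(-95) − (+0.11)·(-10)] / -1775 = +0.0004507
∂h/∂y = [35·(+0.11) − 155·(+0.02)] / -1775 = -0.0004225
Flow direction (−∇h) has components (-0.0004507 E, +0.0004225 N).
Azimuth = atan2(E, N) = atan2(-0.0004507, +0.0004225) = 313.2° ≈ 313°.

313°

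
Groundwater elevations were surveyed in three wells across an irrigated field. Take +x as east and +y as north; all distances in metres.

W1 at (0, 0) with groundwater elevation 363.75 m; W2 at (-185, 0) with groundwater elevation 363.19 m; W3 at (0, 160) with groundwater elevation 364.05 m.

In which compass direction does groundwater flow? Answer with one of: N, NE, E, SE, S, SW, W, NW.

∂h/∂x = (363.19 − 363.75) / (-185 − 0) = +0.003027
∂h/∂y = (364.05 − 363.75) / (160 − 0) = +0.001875
Flow = −∇h = (-0.003027 east, -0.001875 north), which points southwest.

SW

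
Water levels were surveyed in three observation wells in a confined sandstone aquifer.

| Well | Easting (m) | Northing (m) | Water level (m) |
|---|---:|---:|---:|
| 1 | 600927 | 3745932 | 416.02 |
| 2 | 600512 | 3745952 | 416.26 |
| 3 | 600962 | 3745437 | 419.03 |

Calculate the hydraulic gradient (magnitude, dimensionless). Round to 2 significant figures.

0.0062

With h = a·x + b·y + c and 1 as origin, the differences give:
  (-415)·a + 20·b = +0.24
  35·a + (-495)·b = +3.01
Eliminate b (×(-495) and ×20, subtract): 204725·a = -179.000 → a = ∂h/∂x = -0.0008743
Back-substitute: b = ∂h/∂y = -0.006143.
|∇h| = √(-0.0008743² + -0.006143²) = 0.006205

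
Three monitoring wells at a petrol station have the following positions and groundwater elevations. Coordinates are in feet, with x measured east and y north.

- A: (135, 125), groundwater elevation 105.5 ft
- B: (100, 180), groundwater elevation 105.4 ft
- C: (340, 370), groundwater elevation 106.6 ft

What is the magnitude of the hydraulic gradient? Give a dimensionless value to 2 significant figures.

With h = a·x + b·y + c and A as origin, the differences give:
  (-35)·a + 55·b = -0.1
  205·a + 245·b = +1.1
Eliminate b (×245 and ×55, subtract): -19850·a = -85.00 → a = ∂h/∂x = +0.004282
Back-substitute: b = ∂h/∂y = +0.0009068.
|∇h| = √(0.004282² + 0.0009068²) = 0.004377

0.0044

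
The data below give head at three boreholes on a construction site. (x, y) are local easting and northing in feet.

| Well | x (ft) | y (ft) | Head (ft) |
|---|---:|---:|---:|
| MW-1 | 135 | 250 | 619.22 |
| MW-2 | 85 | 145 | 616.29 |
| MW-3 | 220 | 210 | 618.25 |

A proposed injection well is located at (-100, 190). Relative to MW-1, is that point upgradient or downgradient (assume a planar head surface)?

Taking MW-1 as reference: MW-2−MW-1 = (-50, -105, -2.93); MW-3−MW-1 = (85, -40, -0.97).
Determinant of the coordinate differences = (-50)·(-40) − 85·(-105) = 10925.
∂h/∂x = [(-2.93)·(-40) − (-0.97)·(-105)] / 10925 = +0.001405
∂h/∂y = [(-50)·(-0.97) − 85·(-2.93)] / 10925 = +0.02724
Head at (-100, 190) = 619.22 + (+0.001405)·(-235) + (+0.02724)·(-60) = 617.26 ft.
That is lower than the 619.22 ft at MW-1, so the point is downgradient.

downgradient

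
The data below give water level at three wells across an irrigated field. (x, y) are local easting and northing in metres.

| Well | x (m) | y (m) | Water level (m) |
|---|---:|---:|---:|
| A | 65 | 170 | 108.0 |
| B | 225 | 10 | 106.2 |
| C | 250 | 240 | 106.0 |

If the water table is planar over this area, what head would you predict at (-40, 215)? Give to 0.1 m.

109.2 m

With h = a·x + b·y + c and A as origin, the differences give:
  160·a + (-160)·b = -1.8
  185·a + 70·b = -2.0
Eliminate b (×70 and ×(-160), subtract): 40800·a = -446.00 → a = ∂h/∂x = -0.01093
Back-substitute: b = ∂h/∂y = +0.0003186.
h(-40, 215) = 108.0 + (-0.01093)·(-105) + (+0.0003186)·(45) = 108.0 +1.148 +0.014 = 109.162 m.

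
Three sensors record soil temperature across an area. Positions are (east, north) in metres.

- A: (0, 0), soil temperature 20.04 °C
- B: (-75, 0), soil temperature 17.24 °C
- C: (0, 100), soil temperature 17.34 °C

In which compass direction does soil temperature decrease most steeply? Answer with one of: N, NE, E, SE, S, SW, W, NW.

∂T/∂x = (17.24 − 20.04) / (-75 − 0) = +0.03733
∂T/∂y = (17.34 − 20.04) / (100 − 0) = -0.02700
Steepest decrease is along −∇f = (-0.03733 E, +0.02700 N) → northwest.

NW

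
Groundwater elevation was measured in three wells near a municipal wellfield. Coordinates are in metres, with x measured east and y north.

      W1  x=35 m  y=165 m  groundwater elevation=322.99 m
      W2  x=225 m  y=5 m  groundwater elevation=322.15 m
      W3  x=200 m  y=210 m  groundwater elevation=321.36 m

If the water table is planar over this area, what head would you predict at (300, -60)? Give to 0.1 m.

Three-point gradient (reference W1): Δ to W2 = (190, -160, -0.84), Δ to W3 = (165, 45, -1.63).
∂h/∂x = -0.008544, ∂h/∂y = -0.004896 (det = 34950).
h(300, -60) = 322.99 + (-0.008544)·(265) + (-0.004896)·(-225) = 322.99 -2.264 +1.102 = 321.827 m.

321.8 m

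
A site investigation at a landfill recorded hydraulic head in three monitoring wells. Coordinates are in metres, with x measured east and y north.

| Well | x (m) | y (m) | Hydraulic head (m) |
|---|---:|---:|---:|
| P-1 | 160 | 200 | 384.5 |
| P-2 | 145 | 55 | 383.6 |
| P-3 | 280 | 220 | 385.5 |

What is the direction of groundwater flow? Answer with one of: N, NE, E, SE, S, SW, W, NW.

SW

Differences from P-1: to P-2 (Δx, Δy, Δh) = (-15, -145, -0.9); to P-3 = (120, 20, +1.0).
Solve a·Δx + b·Δy = Δh: det = (-15)·20 − 120·(-145) = 17100.
∂h/∂x = [(-0.9)·20 − (+1.0)·(-145)] / 17100 = +0.007427
∂h/∂y = [(-15)·(+1.0) − 120·(-0.9)] / 17100 = +0.005439
Flow = −∇h = (-0.007427 east, -0.005439 north), which points southwest.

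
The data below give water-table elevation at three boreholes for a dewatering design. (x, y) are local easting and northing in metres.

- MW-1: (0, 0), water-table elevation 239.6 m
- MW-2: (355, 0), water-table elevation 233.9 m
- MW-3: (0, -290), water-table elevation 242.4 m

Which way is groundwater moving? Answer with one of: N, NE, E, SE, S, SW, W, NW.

∂h/∂x = (233.9 − 239.6) / (355 − 0) = -0.01606
∂h/∂y = (242.4 − 239.6) / (-290 − 0) = -0.009655
Flow = −∇h = (+0.01606 east, +0.009655 north), which points northeast.

NE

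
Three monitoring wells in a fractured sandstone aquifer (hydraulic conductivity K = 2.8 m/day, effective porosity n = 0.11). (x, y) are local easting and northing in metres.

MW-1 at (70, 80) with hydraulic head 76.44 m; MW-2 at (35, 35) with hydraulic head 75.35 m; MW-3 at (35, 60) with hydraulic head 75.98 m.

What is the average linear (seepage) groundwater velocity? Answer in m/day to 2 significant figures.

0.64 m/day

Three-point gradient (reference MW-1): Δ to MW-2 = (-35, -45, -1.09), Δ to MW-3 = (-35, -20, -0.46).
∂h/∂x = -0.001257, ∂h/∂y = +0.02520 (det = -875).
|∇h| = √(-0.001257² + 0.02520²) = 0.02523
Seepage velocity v = K·i/n = 2.8 × 0.02523 / 0.11 = 0.6422 m/day.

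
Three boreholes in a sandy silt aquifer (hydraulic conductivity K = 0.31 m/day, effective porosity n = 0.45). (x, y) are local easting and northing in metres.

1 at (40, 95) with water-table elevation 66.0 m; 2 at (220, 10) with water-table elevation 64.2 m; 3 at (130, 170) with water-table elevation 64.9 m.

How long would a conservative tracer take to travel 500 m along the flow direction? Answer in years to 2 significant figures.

180 years

Taking 1 as reference: 2−1 = (180, -85, -1.8); 3−1 = (90, 75, -1.1).
Solve a·Δx + b·Δy = Δh: det = 180·75 − 90·(-85) = 21150.
∂h/∂x = [(-1.8)·75 − (-1.1)·(-85)] / 21150 = -0.01080
∂h/∂y = [180·(-1.1) − 90·(-1.8)] / 21150 = -0.001702
|∇h| = √(-0.01080² + -0.001702²) = 0.01093
Seepage velocity v = K·i/n = 0.31 × 0.01093 / 0.45 = 0.00753 m/day.
t = 500 / 0.00753 = 6.64e+04 days = 182 years.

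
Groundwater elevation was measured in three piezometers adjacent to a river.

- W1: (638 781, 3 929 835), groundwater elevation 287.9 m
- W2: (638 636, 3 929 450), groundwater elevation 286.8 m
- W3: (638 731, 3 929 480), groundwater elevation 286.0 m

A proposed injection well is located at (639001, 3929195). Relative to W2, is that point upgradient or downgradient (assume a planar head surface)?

downgradient

Three-point gradient (reference W1): Δ to W2 = (-145, -385, -1.1), Δ to W3 = (-50, -355, -1.9).
∂h/∂x = -0.01058, ∂h/∂y = +0.006843 (det = 32225).
Head at (639001, 3929195) = 287.9 + (-0.01058)·(220) + (+0.006843)·(-640) = 281.19 m.
That is lower than the 286.8 m at W2, so the point is downgradient.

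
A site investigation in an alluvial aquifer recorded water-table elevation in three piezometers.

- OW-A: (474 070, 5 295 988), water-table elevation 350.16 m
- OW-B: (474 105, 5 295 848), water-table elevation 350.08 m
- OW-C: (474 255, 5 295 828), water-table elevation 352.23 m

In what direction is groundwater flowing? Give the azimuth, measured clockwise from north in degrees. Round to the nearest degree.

Three-point gradient (reference OW-A): Δ to OW-B = (35, -140, -0.08), Δ to OW-C = (185, -160, +2.07).
∂h/∂x = +0.01491, ∂h/∂y = +0.004298 (det = 20300).
Flow direction (−∇h) has components (-0.01491 E, -0.004298 N).
Azimuth = atan2(E, N) = atan2(-0.01491, -0.004298) = 253.9° ≈ 254°.

254°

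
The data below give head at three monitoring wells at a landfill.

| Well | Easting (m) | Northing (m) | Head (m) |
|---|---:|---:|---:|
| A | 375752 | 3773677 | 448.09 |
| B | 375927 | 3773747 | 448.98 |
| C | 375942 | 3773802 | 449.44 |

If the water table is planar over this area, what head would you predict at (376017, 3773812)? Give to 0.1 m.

449.7 m

Three-point gradient (reference A): Δ to B = (175, 70, +0.89), Δ to C = (190, 125, +1.35).
∂h/∂x = +0.001953, ∂h/∂y = +0.007831 (det = 8575).
h(376017, 3773812) = 448.09 + (+0.001953)·(265) + (+0.007831)·(135) = 448.09 +0.518 +1.057 = 449.665 m.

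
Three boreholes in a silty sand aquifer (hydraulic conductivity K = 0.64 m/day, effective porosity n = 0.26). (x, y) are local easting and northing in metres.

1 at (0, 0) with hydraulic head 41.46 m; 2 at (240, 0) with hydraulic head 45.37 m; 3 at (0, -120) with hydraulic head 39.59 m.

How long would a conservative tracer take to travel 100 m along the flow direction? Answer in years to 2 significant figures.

∂h/∂x = (45.37 − 41.46) / (240 − 0) = +0.01629
∂h/∂y = (39.59 − 41.46) / (-120 − 0) = +0.01558
|∇h| = √(0.01629² + 0.01558²) = 0.02254
Seepage velocity v = K·i/n = 0.64 × 0.02254 / 0.26 = 0.05548 m/day.
t = 100 / 0.05548 = 1802 days = 4.93 years.

4.9 years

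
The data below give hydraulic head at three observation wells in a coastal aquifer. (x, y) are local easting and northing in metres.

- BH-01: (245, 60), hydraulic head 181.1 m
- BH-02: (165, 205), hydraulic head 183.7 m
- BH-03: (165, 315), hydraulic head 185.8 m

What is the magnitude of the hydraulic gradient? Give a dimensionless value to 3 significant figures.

0.0192

Differences from BH-01: to BH-02 (Δx, Δy, Δh) = (-80, 145, +2.6); to BH-03 = (-80, 255, +4.7).
Solve a·Δx + b·Δy = Δh: det = (-80)·255 − (-80)·145 = -8800.
∂h/∂x = [(+2.6)·255 − (+4.7)·145] / -8800 = +0.002102
∂h/∂y = [(-80)·(+4.7) − (-80)·(+2.6)] / -8800 = +0.01909
|∇h| = √(0.002102² + 0.01909²) = 0.01921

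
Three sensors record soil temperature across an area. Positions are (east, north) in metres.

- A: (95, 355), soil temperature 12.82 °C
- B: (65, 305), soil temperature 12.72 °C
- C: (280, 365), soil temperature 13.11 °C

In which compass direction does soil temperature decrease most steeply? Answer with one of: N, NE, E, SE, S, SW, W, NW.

Differences from A: to B (Δx, Δy, Δh) = (-30, -50, -0.10); to C = (185, 10, +0.29).
Solve a·Δx + b·Δy = ΔT: det = (-30)·10 − 185·(-50) = 8950.
∂T/∂x = [(-0.10)·10 − (+0.29)·(-50)] / 8950 = +0.001508
∂T/∂y = [(-30)·(+0.29) − 185·(-0.10)] / 8950 = +0.001095
Steepest decrease is along −∇f = (-0.001508 E, -0.001095 N) → southwest.

SW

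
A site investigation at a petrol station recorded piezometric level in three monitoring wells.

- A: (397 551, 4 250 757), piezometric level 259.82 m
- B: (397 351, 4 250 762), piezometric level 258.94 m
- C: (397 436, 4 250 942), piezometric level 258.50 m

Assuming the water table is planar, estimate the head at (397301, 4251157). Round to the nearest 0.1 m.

257.0 m

Three-point gradient (reference A): Δ to B = (-200, 5, -0.88), Δ to C = (-115, 185, -1.32).
∂h/∂x = +0.004288, ∂h/∂y = -0.004469 (det = -36425).
h(397301, 4251157) = 259.82 + (+0.004288)·(-250) + (-0.004469)·(400) = 259.82 -1.072 -1.788 = 256.960 m.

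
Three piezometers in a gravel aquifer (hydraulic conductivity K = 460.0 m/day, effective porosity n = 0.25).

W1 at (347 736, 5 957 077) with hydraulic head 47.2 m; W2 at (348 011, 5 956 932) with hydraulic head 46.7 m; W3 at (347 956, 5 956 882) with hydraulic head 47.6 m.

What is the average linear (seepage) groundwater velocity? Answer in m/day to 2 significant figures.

23 m/day

Taking W1 as reference: W2−W1 = (275, -145, -0.5); W3−W1 = (220, -195, +0.4).
Solve a·Δx + b·Δy = Δh: det = 275·(-195) − 220·(-145) = -21725.
∂h/∂x = [(-0.5)·(-195) − (+0.4)·(-145)] / -21725 = -0.007158
∂h/∂y = [275·(+0.4) − 220·(-0.5)] / -21725 = -0.01013
|∇h| = √(-0.007158² + -0.01013²) = 0.0124
Seepage velocity v = K·i/n = 460.0 × 0.0124 / 0.25 = 22.82 m/day.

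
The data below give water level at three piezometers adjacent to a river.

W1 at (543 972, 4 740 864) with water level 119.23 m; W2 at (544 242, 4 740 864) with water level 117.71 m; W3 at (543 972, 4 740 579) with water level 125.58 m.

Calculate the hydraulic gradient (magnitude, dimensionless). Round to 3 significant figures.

0.0230

∂h/∂x = (117.71 − 119.23) / (544242 − 543972) = -0.005630
∂h/∂y = (125.58 − 119.23) / (4740579 − 4740864) = -0.02228
|∇h| = √(-0.005630² + -0.02228²) = 0.02298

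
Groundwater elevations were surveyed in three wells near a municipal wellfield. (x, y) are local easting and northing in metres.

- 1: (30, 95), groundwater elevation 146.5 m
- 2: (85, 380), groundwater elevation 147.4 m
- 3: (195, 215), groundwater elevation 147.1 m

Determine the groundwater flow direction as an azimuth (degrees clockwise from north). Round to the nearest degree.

Three-point gradient (reference 1): Δ to 2 = (55, 285, +0.9), Δ to 3 = (165, 120, +0.6).
∂h/∂x = +0.001558, ∂h/∂y = +0.002857 (det = -40425).
Flow direction (−∇h) has components (-0.001558 E, -0.002857 N).
Azimuth = atan2(E, N) = atan2(-0.001558, -0.002857) = 208.6° ≈ 209°.

209°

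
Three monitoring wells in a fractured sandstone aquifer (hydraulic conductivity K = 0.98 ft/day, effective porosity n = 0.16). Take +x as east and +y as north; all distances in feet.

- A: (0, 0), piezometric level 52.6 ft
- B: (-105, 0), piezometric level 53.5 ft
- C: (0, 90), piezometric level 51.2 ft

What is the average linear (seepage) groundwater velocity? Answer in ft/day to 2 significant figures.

∂h/∂x = (53.5 − 52.6) / (-105 − 0) = -0.008571
∂h/∂y = (51.2 − 52.6) / (90 − 0) = -0.01556
|∇h| = √(-0.008571² + -0.01556²) = 0.01776
Seepage velocity v = K·i/n = 0.98 × 0.01776 / 0.16 = 0.1088 ft/day.

0.11 ft/day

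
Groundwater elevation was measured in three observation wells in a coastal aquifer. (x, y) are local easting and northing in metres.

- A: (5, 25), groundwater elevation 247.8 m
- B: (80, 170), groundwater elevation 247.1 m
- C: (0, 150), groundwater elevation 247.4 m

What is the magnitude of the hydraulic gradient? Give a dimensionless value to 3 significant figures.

With h = a·x + b·y + c and A as origin, the differences give:
  75·a + 145·b = -0.7
  (-5)·a + 125·b = -0.4
Eliminate b (×125 and ×145, subtract): 10100·a = -29.50 → a = ∂h/∂x = -0.002921
Back-substitute: b = ∂h/∂y = -0.003317.
|∇h| = √(-0.002921² + -0.003317²) = 0.00442

0.00442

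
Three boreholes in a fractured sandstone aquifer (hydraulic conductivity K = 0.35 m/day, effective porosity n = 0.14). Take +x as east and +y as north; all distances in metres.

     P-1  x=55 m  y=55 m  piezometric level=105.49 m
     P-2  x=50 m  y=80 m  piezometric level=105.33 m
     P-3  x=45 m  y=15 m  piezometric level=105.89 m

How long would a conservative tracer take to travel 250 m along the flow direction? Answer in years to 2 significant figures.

24 years

Taking P-1 as reference: P-2−P-1 = (-5, 25, -0.16); P-3−P-1 = (-10, -40, +0.40).
Solve a·Δx + b·Δy = Δh: det = (-5)·(-40) − (-10)·25 = 450.
∂h/∂x = [(-0.16)·(-40) − (+0.40)·25] / 450 = -0.008000
∂h/∂y = [(-5)·(+0.40) − (-10)·(-0.16)] / 450 = -0.008000
|∇h| = √(-0.008000² + -0.008000²) = 0.01131
Seepage velocity v = K·i/n = 0.35 × 0.01131 / 0.14 = 0.02827 m/day.
t = 250 / 0.02827 = 8843 days = 24.2 years.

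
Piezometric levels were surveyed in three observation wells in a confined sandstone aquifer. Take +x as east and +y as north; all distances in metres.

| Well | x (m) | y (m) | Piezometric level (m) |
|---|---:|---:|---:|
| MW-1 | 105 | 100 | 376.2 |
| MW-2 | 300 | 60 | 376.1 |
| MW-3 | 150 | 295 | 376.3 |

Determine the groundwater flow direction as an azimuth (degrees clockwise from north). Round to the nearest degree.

147°

Differences from MW-1: to MW-2 (Δx, Δy, Δh) = (195, -40, -0.1); to MW-3 = (45, 195, +0.1).
Solve a·Δx + b·Δy = Δh: det = 195·195 − 45·(-40) = 39825.
∂h/∂x = [(-0.1)·195 − (+0.1)·(-40)] / 39825 = -0.0003892
∂h/∂y = [195·(+0.1) − 45·(-0.1)] / 39825 = +0.0006026
Flow direction (−∇h) has components (+0.0003892 E, -0.0006026 N).
Azimuth = atan2(E, N) = atan2(+0.0003892, -0.0006026) = 147.1° ≈ 147°.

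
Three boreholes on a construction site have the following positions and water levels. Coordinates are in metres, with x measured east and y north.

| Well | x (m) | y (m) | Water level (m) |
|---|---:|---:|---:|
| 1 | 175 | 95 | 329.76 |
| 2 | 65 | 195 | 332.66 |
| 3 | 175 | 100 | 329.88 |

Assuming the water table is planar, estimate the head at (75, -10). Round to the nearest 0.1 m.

327.7 m

Taking 1 as reference: 2−1 = (-110, 100, +2.90); 3−1 = (0, 5, +0.12).
Solve a·Δx + b·Δy = Δh: det = (-110)·5 − 0·100 = -550.
∂h/∂x = [(+2.90)·5 − (+0.12)·100] / -550 = -0.004545
∂h/∂y = [(-110)·(+0.12) − 0·(+2.90)] / -550 = +0.02400
h(75, -10) = 329.76 + (-0.004545)·(-100) + (+0.02400)·(-105) = 329.76 +0.455 -2.520 = 327.695 m.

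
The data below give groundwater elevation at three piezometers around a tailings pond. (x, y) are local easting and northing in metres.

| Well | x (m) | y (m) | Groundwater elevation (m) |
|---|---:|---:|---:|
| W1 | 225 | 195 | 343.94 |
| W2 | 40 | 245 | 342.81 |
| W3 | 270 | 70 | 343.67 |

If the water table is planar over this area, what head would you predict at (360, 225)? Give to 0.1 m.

345.1 m

Three-point gradient (reference W1): Δ to W2 = (-185, 50, -1.13), Δ to W3 = (45, -125, -0.27).
∂h/∂x = +0.007413, ∂h/∂y = +0.004829 (det = 20875).
h(360, 225) = 343.94 + (+0.007413)·(135) + (+0.004829)·(30) = 343.94 +1.001 +0.145 = 345.086 m.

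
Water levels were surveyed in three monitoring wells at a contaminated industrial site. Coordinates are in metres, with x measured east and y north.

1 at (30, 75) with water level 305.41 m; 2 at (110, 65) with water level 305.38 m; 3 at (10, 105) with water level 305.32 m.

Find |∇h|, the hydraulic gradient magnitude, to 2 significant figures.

0.0036

With h = a·x + b·y + c and 1 as origin, the differences give:
  80·a + (-10)·b = -0.03
  (-20)·a + 30·b = -0.09
Eliminate b (×30 and ×(-10), subtract): 2200·a = -1.800 → a = ∂h/∂x = -0.0008182
Back-substitute: b = ∂h/∂y = -0.003545.
|∇h| = √(-0.0008182² + -0.003545²) = 0.003638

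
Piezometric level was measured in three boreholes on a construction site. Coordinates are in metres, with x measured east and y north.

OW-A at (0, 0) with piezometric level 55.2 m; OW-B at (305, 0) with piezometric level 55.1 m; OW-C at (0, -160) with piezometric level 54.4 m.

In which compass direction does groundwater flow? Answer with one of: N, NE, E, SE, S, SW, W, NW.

∂h/∂x = (55.1 − 55.2) / (305 − 0) = -0.0003279
∂h/∂y = (54.4 − 55.2) / (-160 − 0) = +0.005000
Flow = −∇h = (+0.0003279 east, -0.005000 north), which points south.

S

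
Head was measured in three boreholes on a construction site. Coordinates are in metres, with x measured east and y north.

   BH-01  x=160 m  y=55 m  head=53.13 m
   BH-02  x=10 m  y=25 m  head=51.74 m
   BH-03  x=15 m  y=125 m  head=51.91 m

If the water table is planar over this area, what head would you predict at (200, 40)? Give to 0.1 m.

53.5 m

With h = a·x + b·y + c and BH-01 as origin, the differences give:
  (-150)·a + (-30)·b = -1.39
  (-145)·a + 70·b = -1.22
Eliminate b (×70 and ×(-30), subtract): -14850·a = -133.900 → a = ∂h/∂x = +0.009017
Back-substitute: b = ∂h/∂y = +0.001249.
h(200, 40) = 53.13 + (+0.009017)·(40) + (+0.001249)·(-15) = 53.13 +0.361 -0.019 = 53.472 m.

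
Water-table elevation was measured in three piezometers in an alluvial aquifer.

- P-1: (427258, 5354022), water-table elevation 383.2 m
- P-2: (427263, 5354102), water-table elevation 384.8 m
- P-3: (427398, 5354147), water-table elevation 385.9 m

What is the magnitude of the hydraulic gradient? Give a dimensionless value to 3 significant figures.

0.0200

Taking P-1 as reference: P-2−P-1 = (5, 80, +1.6); P-3−P-1 = (140, 125, +2.7).
Determinant of the coordinate differences = 5·125 − 140·80 = -10575.
∂h/∂x = [(+1.6)·125 − (+2.7)·80] / -10575 = +0.001513
∂h/∂y = [5·(+2.7) − 140·(+1.6)] / -10575 = +0.01991
|∇h| = √(0.001513² + 0.01991²) = 0.01997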